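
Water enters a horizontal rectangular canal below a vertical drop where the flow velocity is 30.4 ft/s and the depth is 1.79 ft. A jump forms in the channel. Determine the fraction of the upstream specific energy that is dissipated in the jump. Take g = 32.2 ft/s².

Fr₁ = V₁/√(g·y₁) = 30.4/√(32.2×1.79) = 4.00.
Conjugate-depth relation: y₂/y₁ = ½[√(1 + 8Fr₁²) − 1] = ½[√129.3 − 1] = 5.18.
y₂ = 5.18 × 1.79 = 9.28 ft.
E₁ = y₁ + V₁²/2g = 16.1 ft. ΔE = (y₂ − y₁)³/(4y₁y₂) = 6.33 ft. ΔE/E₁ = 6.33/16.1 = 0.392.

ΔE/E₁ = 0.392 (39.2%)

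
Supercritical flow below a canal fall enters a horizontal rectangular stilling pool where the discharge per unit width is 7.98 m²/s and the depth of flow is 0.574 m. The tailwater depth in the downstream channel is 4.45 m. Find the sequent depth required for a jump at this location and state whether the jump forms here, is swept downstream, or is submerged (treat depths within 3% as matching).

y₂ = 4.48 m; the jump forms here

V₁ = q/y₁ = 7.98/0.574 = 13.9 m/s. Fr₁ = V₁/√(g·y₁) = 13.9/√(9.81×0.574) = 5.86.
Bélanger equation: y₂/y₁ = ½[√(1 + 8Fr₁²) − 1] = ½[√275.6 − 1] = 7.80.
y₂ = 7.80 × 0.574 = 4.48 m.
Tailwater y_tw = 4.45 m: y_tw ≈ y₂, so the jump forms here.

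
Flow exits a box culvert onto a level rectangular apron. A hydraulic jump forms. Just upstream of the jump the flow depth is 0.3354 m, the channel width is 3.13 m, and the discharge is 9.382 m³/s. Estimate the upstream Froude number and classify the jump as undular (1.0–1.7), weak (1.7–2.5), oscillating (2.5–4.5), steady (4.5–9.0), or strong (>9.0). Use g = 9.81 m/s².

Fr₁ = 4.927; steady jump

q = Q/b = 9.382/3.13 = 2.997 m²/s; V₁ = q/y₁ = 8.937 m/s. Fr₁ = V₁/√(g·y₁) = 4.927.
Fr₁ = 4.927 lies in the steady range.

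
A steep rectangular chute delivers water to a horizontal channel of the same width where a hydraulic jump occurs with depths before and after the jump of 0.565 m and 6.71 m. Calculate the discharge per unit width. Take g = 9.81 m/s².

q = 11.6 m²/s

For a rectangular channel the momentum equation gives q² = ½·g·y₁·y₂·(y₁ + y₂) = ½×9.81×0.565×6.71×7.28 = 135.
q = √135 = 11.6 m²/s.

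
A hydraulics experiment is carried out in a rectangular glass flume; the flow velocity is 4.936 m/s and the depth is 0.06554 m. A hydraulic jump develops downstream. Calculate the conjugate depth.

Fr₁ = V₁/√(g·y₁) = 4.936/√(9.81×0.06554) = 6.156.
By Bélanger, y₂/y₁ = ½[√(1 + 8Fr₁²) − 1] = ½[√304.16 − 1] = 8.220.
y₂ = 8.220 × 0.06554 = 0.5387 m.

y₂ = 0.5387 m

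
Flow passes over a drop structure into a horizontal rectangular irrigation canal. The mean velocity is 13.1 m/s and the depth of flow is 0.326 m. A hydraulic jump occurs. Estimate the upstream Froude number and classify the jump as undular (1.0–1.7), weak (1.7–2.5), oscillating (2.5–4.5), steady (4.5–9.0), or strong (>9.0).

Fr₁ = 7.33; steady jump

Fr₁ = V₁/√(g·y₁) = 13.1/√(9.81×0.326) = 7.33.
Fr₁ = 7.33 lies in the steady range.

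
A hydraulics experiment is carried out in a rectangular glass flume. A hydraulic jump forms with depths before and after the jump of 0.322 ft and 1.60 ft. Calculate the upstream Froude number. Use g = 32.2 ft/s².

For a rectangular channel the momentum equation gives q² = ½·g·y₁·y₂·(y₁ + y₂) = ½×32.2×0.322×1.60×1.92 = 15.9.
q = √15.9 = 3.99 ft²/s.
V₁ = q/y₁ = 12.4 ft/s; Fr₁ = V₁/√(g·y₁) = 3.85.

Fr₁ = 3.85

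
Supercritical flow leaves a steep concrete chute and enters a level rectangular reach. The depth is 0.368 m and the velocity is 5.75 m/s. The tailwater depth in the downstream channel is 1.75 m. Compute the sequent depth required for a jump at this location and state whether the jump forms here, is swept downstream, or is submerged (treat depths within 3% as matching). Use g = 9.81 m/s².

y₂ = 1.40 m; the jump is submerged

Fr₁ = V₁/√(g·y₁) = 5.75/√(9.81×0.368) = 3.03.
Bélanger equation: y₂/y₁ = ½[√(1 + 8Fr₁²) − 1] = ½[√74.27 − 1] = 3.81.
y₂ = 3.81 × 0.368 = 1.40 m.
Tailwater y_tw = 1.75 m: y_tw > y₂, so the jump is submerged.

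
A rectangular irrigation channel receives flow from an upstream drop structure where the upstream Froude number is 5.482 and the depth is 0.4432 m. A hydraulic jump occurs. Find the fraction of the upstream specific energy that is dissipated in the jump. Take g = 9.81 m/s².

Fr₁ = 5.482 (given).
Sequent-depth ratio: y₂/y₁ = ½[√(1 + 8Fr₁²) − 1] = ½[√241.42 − 1] = 7.269.
y₂ = 7.269 × 0.4432 = 3.222 m.
E₁ = y₁(1 + Fr₁²/2) = 0.4432×(1 + 5.482²/2) = 7.103 m. ΔE = (y₂ − y₁)³/(4y₁y₂) = 3.755 m. ΔE/E₁ = 3.755/7.103 = 0.529.

ΔE/E₁ = 0.529 (52.9%)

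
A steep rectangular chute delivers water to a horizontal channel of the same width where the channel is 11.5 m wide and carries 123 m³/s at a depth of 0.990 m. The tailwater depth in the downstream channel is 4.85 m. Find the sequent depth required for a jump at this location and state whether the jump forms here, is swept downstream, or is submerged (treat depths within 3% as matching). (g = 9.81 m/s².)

y₂ = 4.38 m; the jump is submerged

q = Q/b = 123/11.5 = 10.7 m²/s; V₁ = q/y₁ = 10.8 m/s. Fr₁ = V₁/√(g·y₁) = 3.47.
Bélanger equation: y₂/y₁ = ½[√(1 + 8Fr₁²) − 1] = ½[√97.15 − 1] = 4.43.
y₂ = 4.43 × 0.990 = 4.38 m.
Tailwater y_tw = 4.85 m: y_tw > y₂, so the jump is submerged.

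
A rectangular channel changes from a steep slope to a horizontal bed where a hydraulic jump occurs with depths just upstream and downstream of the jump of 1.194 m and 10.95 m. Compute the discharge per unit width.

q = 27.91 m²/s

For a rectangular channel the momentum equation gives q² = ½·g·y₁·y₂·(y₁ + y₂) = ½×9.81×1.194×10.95×12.14 = 778.8.
q = √778.8 = 27.91 m²/s.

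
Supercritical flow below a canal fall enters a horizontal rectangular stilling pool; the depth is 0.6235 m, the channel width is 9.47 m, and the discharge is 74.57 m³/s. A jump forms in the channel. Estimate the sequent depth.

q = Q/b = 74.57/9.47 = 7.874 m²/s; V₁ = q/y₁ = 12.63 m/s. Fr₁ = V₁/√(g·y₁) = 5.107.
Bélanger equation: y₂/y₁ = ½[√(1 + 8Fr₁²) − 1] = ½[√209.61 − 1] = 6.739.
y₂ = 6.739 × 0.6235 = 4.202 m.

y₂ = 4.202 m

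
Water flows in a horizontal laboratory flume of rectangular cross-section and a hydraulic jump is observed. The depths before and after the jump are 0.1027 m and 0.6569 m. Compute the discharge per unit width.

For a rectangular channel the momentum equation gives q² = ½·g·y₁·y₂·(y₁ + y₂) = ½×9.81×0.1027×0.6569×0.7596 = 0.2514.
q = √0.2514 = 0.5014 m²/s.

q = 0.5014 m²/s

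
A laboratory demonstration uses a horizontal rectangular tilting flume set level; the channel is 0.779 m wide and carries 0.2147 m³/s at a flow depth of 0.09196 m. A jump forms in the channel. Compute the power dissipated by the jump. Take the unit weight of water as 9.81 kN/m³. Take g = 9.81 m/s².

P = 0.3245 kW

q = Q/b = 0.2147/0.779 = 0.2756 m²/s; V₁ = q/y₁ = 2.997 m/s. Fr₁ = V₁/√(g·y₁) = 3.155.
Bélanger equation: y₂/y₁ = ½[√(1 + 8Fr₁²) − 1] = ½[√80.655 − 1] = 3.990.
y₂ = 3.990 × 0.09196 = 0.3670 m.
Head loss: ΔE = (y₂ − y₁)³/(4y₁y₂) = (0.3670 − 0.09196)³/(4×0.09196×0.3670) = 0.02080/0.1350 = 0.1541 m.
P = γ·Q·ΔE = 9.81 × 0.2147 × 0.1541 = 0.3245 kW.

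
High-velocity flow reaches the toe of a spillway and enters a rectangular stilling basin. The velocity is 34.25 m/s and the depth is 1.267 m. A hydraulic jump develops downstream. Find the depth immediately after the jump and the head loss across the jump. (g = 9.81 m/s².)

Fr₁ = V₁/√(g·y₁) = 34.25/√(9.81×1.267) = 9.715.
Sequent-depth ratio: y₂/y₁ = ½[√(1 + 8Fr₁²) − 1] = ½[√756.03 − 1] = 13.25.
y₂ = 13.25 × 1.267 = 16.79 m.
q = V₁·y₁ = 34.25 × 1.267 = 43.39 m²/s. V₂ = q/y₂ = 43.39/16.79 = 2.585 m/s. E₁ = y₁ + V₁²/2g = 61.06 m; E₂ = y₂ + V₂²/2g = 17.13 m. ΔE = E₁ − E₂ = 43.93 m.

y₂ = 16.79 m; ΔE = 43.93 m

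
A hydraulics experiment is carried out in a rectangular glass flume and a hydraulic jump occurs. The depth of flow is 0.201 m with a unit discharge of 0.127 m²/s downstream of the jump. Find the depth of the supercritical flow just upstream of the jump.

V₂ = q/y₂ = 0.127/0.201 = 0.632 m/s; Fr₂ = V₂/√(g·y₂) = 0.450.
Applying the sequent-depth relation in reverse, y₁/y₂ = ½[√(1 + 8Fr₂²) − 1] = ½[√2.620 − 1] = 0.309.
y₁ = 0.309 × 0.201 = 0.0622 m.

y₁ = 0.0622 m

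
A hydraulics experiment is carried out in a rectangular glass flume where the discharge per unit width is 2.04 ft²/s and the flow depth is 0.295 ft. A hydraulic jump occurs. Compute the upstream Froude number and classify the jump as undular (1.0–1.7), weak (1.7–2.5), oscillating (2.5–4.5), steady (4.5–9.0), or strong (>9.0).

Fr₁ = 2.24; weak jump

V₁ = q/y₁ = 2.04/0.295 = 6.92 ft/s. Fr₁ = V₁/√(g·y₁) = 6.92/√(32.2×0.295) = 2.24.
Fr₁ = 2.24 lies in the weak range.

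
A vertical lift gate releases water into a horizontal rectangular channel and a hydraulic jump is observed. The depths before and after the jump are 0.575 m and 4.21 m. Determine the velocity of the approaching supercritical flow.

V₁ = 13.1 m/s

For a rectangular channel the momentum equation gives q² = ½·g·y₁·y₂·(y₁ + y₂) = ½×9.81×0.575×4.21×4.79 = 56.8.
q = √56.8 = 7.54 m²/s.
V₁ = q/y₁ = 7.54/0.575 = 13.1 m/s.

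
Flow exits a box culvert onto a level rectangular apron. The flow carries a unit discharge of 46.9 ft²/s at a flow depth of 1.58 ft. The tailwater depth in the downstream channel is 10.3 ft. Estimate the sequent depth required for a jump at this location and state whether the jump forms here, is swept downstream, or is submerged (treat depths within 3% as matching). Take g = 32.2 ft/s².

y₂ = 8.54 ft; the jump is submerged

V₁ = q/y₁ = 46.9/1.58 = 29.7 ft/s. Fr₁ = V₁/√(g·y₁) = 29.7/√(32.2×1.58) = 4.16.
Bélanger equation: y₂/y₁ = ½[√(1 + 8Fr₁²) − 1] = ½[√139.6 − 1] = 5.41.
y₂ = 5.41 × 1.58 = 8.54 ft.
Tailwater y_tw = 10.3 ft: y_tw > y₂, so the jump is submerged.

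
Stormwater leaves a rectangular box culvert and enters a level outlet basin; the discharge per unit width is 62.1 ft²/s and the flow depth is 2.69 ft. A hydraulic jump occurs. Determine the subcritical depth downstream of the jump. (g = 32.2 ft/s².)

y₂ = 8.19 ft

V₁ = q/y₁ = 62.1/2.69 = 23.1 ft/s. Fr₁ = V₁/√(g·y₁) = 23.1/√(32.2×2.69) = 2.48.
From the momentum equation for a rectangular channel, y₂/y₁ = ½[√(1 + 8Fr₁²) − 1] = ½[√50.22 − 1] = 3.04.
y₂ = 3.04 × 2.69 = 8.19 ft.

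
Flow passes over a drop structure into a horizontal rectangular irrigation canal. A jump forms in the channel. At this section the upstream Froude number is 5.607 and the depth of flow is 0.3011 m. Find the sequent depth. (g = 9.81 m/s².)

y₂ = 2.242 m

Fr₁ = 5.607 (given).
From the momentum equation for a rectangular channel, y₂/y₁ = ½[√(1 + 8Fr₁²) − 1] = ½[√252.51 − 1] = 7.445.
y₂ = 7.445 × 0.3011 = 2.242 m.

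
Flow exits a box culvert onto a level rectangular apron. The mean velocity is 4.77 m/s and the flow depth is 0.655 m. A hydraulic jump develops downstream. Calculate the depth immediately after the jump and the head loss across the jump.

y₂ = 1.45 m; ΔE = 0.131 m

Fr₁ = V₁/√(g·y₁) = 4.77/√(9.81×0.655) = 1.88.
Sequent-depth ratio: y₂/y₁ = ½[√(1 + 8Fr₁²) − 1] = ½[√29.33 − 1] = 2.21.
y₂ = 2.21 × 0.655 = 1.45 m.
Head loss: ΔE = (y₂ − y₁)³/(4y₁y₂) = (1.45 − 0.655)³/(4×0.655×1.45) = 0.495/3.79 = 0.131 m.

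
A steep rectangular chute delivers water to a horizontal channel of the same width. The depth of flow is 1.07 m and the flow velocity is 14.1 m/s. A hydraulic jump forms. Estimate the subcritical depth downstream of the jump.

y₂ = 6.07 m

Fr₁ = V₁/√(g·y₁) = 14.1/√(9.81×1.07) = 4.35.
From the momentum equation for a rectangular channel, y₂/y₁ = ½[√(1 + 8Fr₁²) − 1] = ½[√152.5 − 1] = 5.67.
y₂ = 5.67 × 1.07 = 6.07 m.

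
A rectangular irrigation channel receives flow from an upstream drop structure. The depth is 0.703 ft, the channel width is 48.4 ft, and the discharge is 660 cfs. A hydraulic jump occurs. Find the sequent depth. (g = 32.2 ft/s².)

q = Q/b = 660/48.4 = 13.6 ft²/s; V₁ = q/y₁ = 19.4 ft/s. Fr₁ = V₁/√(g·y₁) = 4.08.
Conjugate-depth relation: y₂/y₁ = ½[√(1 + 8Fr₁²) − 1] = ½[√134.0 − 1] = 5.29.
y₂ = 5.29 × 0.703 = 3.72 ft.

y₂ = 3.72 ft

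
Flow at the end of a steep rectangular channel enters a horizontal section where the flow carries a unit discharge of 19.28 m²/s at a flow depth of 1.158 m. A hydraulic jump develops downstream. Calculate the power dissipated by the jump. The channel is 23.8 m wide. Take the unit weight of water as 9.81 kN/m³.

P = 33406 kW

V₁ = q/y₁ = 19.28/1.158 = 16.65 m/s. Fr₁ = V₁/√(g·y₁) = 16.65/√(9.81×1.158) = 4.940.
Bélanger equation: y₂/y₁ = ½[√(1 + 8Fr₁²) − 1] = ½[√196.21 − 1] = 6.504.
y₂ = 6.504 × 1.158 = 7.531 m.
V₂ = q/y₂ = 19.28/7.531 = 2.560 m/s. E₁ = y₁ + V₁²/2g = 15.29 m; E₂ = y₂ + V₂²/2g = 7.865 m. ΔE = E₁ − E₂ = 7.421 m.
Q = q·b = 19.28 × 23.8 = 458.9 m³/s. P = γ·Q·ΔE = 9.81 × 458.9 × 7.421 = 33406 kW.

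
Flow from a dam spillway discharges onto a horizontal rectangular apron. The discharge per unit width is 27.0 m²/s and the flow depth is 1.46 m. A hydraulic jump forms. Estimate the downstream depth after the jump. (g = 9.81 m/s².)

y₂ = 9.39 m

V₁ = q/y₁ = 27.0/1.46 = 18.5 m/s. Fr₁ = V₁/√(g·y₁) = 18.5/√(9.81×1.46) = 4.89.
Conjugate-depth relation: y₂/y₁ = ½[√(1 + 8Fr₁²) − 1] = ½[√192.0 − 1] = 6.43.
y₂ = 6.43 × 1.46 = 9.39 m.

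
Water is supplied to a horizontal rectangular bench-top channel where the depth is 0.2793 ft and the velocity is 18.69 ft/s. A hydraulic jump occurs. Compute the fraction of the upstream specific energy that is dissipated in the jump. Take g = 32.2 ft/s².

Fr₁ = V₁/√(g·y₁) = 18.69/√(32.2×0.2793) = 6.232.
By Bélanger, y₂/y₁ = ½[√(1 + 8Fr₁²) − 1] = ½[√311.73 − 1] = 8.328.
y₂ = 8.328 × 0.2793 = 2.326 ft.
E₁ = y₁ + V₁²/2g = 5.703 ft. ΔE = (y₂ − y₁)³/(4y₁y₂) = 3.299 ft. ΔE/E₁ = 3.299/5.703 = 0.578.

ΔE/E₁ = 0.578 (57.8%)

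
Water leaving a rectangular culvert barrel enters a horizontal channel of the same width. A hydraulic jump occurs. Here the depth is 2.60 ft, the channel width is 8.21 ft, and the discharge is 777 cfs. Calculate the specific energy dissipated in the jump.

ΔE = 9.01 ft

q = Q/b = 777/8.21 = 94.6 ft²/s; V₁ = q/y₁ = 36.4 ft/s. Fr₁ = V₁/√(g·y₁) = 3.98.
By Bélanger, y₂/y₁ = ½[√(1 + 8Fr₁²) − 1] = ½[√127.6 − 1] = 5.15.
y₂ = 5.15 × 2.60 = 13.4 ft.
Head loss: ΔE = (y₂ − y₁)³/(4y₁y₂) = (13.4 − 2.60)³/(4×2.60×13.4) = 1255/139 = 9.01 ft.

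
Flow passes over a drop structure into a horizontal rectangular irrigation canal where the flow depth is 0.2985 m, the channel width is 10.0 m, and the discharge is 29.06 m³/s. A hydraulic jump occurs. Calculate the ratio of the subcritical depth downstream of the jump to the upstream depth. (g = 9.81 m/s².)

q = Q/b = 29.06/10.0 = 2.906 m²/s; V₁ = q/y₁ = 9.735 m/s. Fr₁ = V₁/√(g·y₁) = 5.689.
Conjugate-depth relation: y₂/y₁ = ½[√(1 + 8Fr₁²) − 1] = ½[√259.93 − 1] = 7.561.

y₂/y₁ = 7.561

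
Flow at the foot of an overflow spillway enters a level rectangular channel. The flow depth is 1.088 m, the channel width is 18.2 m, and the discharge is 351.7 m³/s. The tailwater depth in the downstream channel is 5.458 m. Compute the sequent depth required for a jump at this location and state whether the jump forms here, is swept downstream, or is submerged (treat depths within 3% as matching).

q = Q/b = 351.7/18.2 = 19.32 m²/s; V₁ = q/y₁ = 17.76 m/s. Fr₁ = V₁/√(g·y₁) = 5.437.
Conjugate-depth relation: y₂/y₁ = ½[√(1 + 8Fr₁²) − 1] = ½[√237.45 − 1] = 7.205.
y₂ = 7.205 × 1.088 = 7.839 m.
Tailwater y_tw = 5.458 m: y_tw < y₂, so the jump is swept downstream.

y₂ = 7.839 m; the jump is swept downstream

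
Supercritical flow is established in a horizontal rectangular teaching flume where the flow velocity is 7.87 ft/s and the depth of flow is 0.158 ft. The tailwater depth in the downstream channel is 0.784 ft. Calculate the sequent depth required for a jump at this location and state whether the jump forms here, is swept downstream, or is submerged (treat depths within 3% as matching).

Fr₁ = V₁/√(g·y₁) = 7.87/√(32.2×0.158) = 3.49.
From the momentum equation for a rectangular channel, y₂/y₁ = ½[√(1 + 8Fr₁²) − 1] = ½[√98.39 − 1] = 4.46.
y₂ = 4.46 × 0.158 = 0.705 ft.
Tailwater y_tw = 0.784 ft: y_tw > y₂, so the jump is submerged.

y₂ = 0.705 ft; the jump is submerged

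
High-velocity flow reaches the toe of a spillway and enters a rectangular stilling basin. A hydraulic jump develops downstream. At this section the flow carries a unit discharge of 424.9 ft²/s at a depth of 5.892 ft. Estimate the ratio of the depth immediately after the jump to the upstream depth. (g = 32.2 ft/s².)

y₂/y₁ = 6.921

V₁ = q/y₁ = 424.9/5.892 = 72.11 ft/s. Fr₁ = V₁/√(g·y₁) = 72.11/√(32.2×5.892) = 5.236.
Sequent-depth ratio: y₂/y₁ = ½[√(1 + 8Fr₁²) − 1] = ½[√220.29 − 1] = 6.921.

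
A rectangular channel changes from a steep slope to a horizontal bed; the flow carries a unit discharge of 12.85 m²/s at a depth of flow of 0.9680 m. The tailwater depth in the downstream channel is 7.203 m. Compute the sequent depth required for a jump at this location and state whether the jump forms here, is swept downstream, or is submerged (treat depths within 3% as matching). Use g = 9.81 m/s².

y₂ = 5.433 m; the jump is submerged

V₁ = q/y₁ = 12.85/0.9680 = 13.27 m/s. Fr₁ = V₁/√(g·y₁) = 13.27/√(9.81×0.9680) = 4.308.
By Bélanger, y₂/y₁ = ½[√(1 + 8Fr₁²) − 1] = ½[√149.46 − 1] = 5.613.
y₂ = 5.613 × 0.9680 = 5.433 m.
Tailwater y_tw = 7.203 m: y_tw > y₂, so the jump is submerged.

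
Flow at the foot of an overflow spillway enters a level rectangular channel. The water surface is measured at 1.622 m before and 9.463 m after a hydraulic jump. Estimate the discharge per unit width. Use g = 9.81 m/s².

q = 28.89 m²/s

For a rectangular channel the momentum equation gives q² = ½·g·y₁·y₂·(y₁ + y₂) = ½×9.81×1.622×9.463×11.08 = 834.6.
q = √834.6 = 28.89 m²/s.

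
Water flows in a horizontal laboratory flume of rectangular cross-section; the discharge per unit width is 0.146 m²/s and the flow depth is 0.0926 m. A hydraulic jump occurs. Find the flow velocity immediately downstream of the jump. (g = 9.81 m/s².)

V₂ = 0.833 m/s

V₁ = q/y₁ = 0.146/0.0926 = 1.58 m/s. Fr₁ = V₁/√(g·y₁) = 1.58/√(9.81×0.0926) = 1.65.
From the momentum equation for a rectangular channel, y₂/y₁ = ½[√(1 + 8Fr₁²) − 1] = ½[√22.89 − 1] = 1.89.
y₂ = 1.89 × 0.0926 = 0.175 m.
V₂ = q/y₂ = 0.146/0.175 = 0.833 m/s.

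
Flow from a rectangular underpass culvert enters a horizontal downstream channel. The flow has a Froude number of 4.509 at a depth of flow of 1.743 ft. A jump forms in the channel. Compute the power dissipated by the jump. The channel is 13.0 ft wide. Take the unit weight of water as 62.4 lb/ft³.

Fr₁ = 4.509 (given).
Sequent-depth ratio: y₂/y₁ = ½[√(1 + 8Fr₁²) − 1] = ½[√163.65 − 1] = 5.896.
y₂ = 5.896 × 1.743 = 10.28 ft.
V₁ = Fr₁·√(g·y₁) = 4.509×√(32.2×1.743) = 33.78 ft/s; q = V₁·y₁ = 58.88 ft²/s. V₂ = q/y₂ = 58.88/10.28 = 5.729 ft/s. E₁ = y₁ + V₁²/2g = 19.46 ft; E₂ = y₂ + V₂²/2g = 10.79 ft. ΔE = E₁ − E₂ = 8.675 ft.
Q = q·b = 58.88 × 13.0 = 765.4 cfs. P = γ·Q·ΔE/550 = 62.4 × 765.4 × 8.675 / 550 = 753.3 hp.

P = 753.3 hp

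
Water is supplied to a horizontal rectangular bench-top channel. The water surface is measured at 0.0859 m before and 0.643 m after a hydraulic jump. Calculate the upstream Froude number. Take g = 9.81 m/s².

For a rectangular channel the momentum equation gives q² = ½·g·y₁·y₂·(y₁ + y₂) = ½×9.81×0.0859×0.643×0.729 = 0.197.
q = √0.197 = 0.444 m²/s.
V₁ = q/y₁ = 5.17 m/s; Fr₁ = V₁/√(g·y₁) = 5.64.

Fr₁ = 5.64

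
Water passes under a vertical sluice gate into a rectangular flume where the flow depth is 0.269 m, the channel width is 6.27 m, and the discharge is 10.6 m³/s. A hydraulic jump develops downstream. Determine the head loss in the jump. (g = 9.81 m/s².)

q = Q/b = 10.6/6.27 = 1.69 m²/s; V₁ = q/y₁ = 6.28 m/s. Fr₁ = V₁/√(g·y₁) = 3.87.
By Bélanger, y₂/y₁ = ½[√(1 + 8Fr₁²) − 1] = ½[√120.7 − 1] = 4.99.
y₂ = 4.99 × 0.269 = 1.34 m.
V₂ = q/y₂ = 1.69/1.34 = 1.26 m/s. E₁ = y₁ + V₁²/2g = 2.28 m; E₂ = y₂ + V₂²/2g = 1.42 m. ΔE = E₁ − E₂ = 0.858 m.

ΔE = 0.858 m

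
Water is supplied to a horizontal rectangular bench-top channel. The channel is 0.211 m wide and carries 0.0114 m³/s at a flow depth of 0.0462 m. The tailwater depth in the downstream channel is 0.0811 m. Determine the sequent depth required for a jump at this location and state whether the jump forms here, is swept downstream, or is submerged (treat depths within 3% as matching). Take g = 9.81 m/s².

y₂ = 0.0927 m; the jump is swept downstream

q = Q/b = 0.0114/0.211 = 0.0540 m²/s; V₁ = q/y₁ = 1.17 m/s. Fr₁ = V₁/√(g·y₁) = 1.74.
From the momentum equation for a rectangular channel, y₂/y₁ = ½[√(1 + 8Fr₁²) − 1] = ½[√25.14 − 1] = 2.01.
y₂ = 2.01 × 0.0462 = 0.0927 m.
Tailwater y_tw = 0.0811 m: y_tw < y₂, so the jump is swept downstream.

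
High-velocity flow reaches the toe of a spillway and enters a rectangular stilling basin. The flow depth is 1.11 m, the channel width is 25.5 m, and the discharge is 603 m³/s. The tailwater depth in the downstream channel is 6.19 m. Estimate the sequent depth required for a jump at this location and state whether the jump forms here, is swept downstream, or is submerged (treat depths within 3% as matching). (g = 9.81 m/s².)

y₂ = 9.59 m; the jump is swept downstream

q = Q/b = 603/25.5 = 23.6 m²/s; V₁ = q/y₁ = 21.3 m/s. Fr₁ = V₁/√(g·y₁) = 6.46.
Conjugate-depth relation: y₂/y₁ = ½[√(1 + 8Fr₁²) − 1] = ½[√334.4 − 1] = 8.64.
y₂ = 8.64 × 1.11 = 9.59 m.
Tailwater y_tw = 6.19 m: y_tw < y₂, so the jump is swept downstream.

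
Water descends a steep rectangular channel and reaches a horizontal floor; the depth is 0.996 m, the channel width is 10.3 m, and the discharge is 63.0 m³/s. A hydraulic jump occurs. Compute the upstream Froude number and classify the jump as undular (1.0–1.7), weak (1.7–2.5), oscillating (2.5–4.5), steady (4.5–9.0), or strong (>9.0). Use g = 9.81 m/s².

q = Q/b = 63.0/10.3 = 6.12 m²/s; V₁ = q/y₁ = 6.14 m/s. Fr₁ = V₁/√(g·y₁) = 1.96.
Fr₁ = 1.96 lies in the weak range.

Fr₁ = 1.96; weak jump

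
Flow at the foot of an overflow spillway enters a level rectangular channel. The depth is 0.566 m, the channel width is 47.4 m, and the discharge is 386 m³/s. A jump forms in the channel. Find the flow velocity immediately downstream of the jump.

V₂ = 1.77 m/s

q = Q/b = 386/47.4 = 8.14 m²/s; V₁ = q/y₁ = 14.4 m/s. Fr₁ = V₁/√(g·y₁) = 6.11.
Sequent-depth ratio: y₂/y₁ = ½[√(1 + 8Fr₁²) − 1] = ½[√299.3 − 1] = 8.15.
y₂ = 8.15 × 0.566 = 4.61 m.
V₂ = q/y₂ = 8.14/4.61 = 1.77 m/s.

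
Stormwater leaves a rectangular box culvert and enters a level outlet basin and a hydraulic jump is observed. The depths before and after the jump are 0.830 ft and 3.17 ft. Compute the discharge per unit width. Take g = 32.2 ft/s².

q = 13.0 ft²/s

For a rectangular channel the momentum equation gives q² = ½·g·y₁·y₂·(y₁ + y₂) = ½×32.2×0.830×3.17×4.00 = 169.
q = √169 = 13.0 ft²/s.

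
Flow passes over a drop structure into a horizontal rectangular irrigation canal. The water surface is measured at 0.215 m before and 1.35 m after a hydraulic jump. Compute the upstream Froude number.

Fr₁ = 4.78

For a rectangular channel the momentum equation gives q² = ½·g·y₁·y₂·(y₁ + y₂) = ½×9.81×0.215×1.35×1.57 = 2.23.
q = √2.23 = 1.49 m²/s.
V₁ = q/y₁ = 6.94 m/s; Fr₁ = V₁/√(g·y₁) = 4.78.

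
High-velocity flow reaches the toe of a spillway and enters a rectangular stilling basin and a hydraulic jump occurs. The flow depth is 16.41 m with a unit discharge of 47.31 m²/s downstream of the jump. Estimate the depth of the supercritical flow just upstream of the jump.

y₁ = 1.548 m

V₂ = q/y₂ = 47.31/16.41 = 2.883 m/s; Fr₂ = V₂/√(g·y₂) = 0.2272.
The Bélanger relation is symmetric: y₁/y₂ = ½[√(1 + 8Fr₂²) − 1] = ½[√1.4130 − 1] = 0.09436.
y₁ = 0.09436 × 16.41 = 1.548 m.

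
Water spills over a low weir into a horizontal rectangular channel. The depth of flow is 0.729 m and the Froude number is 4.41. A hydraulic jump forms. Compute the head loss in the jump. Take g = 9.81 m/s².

Fr₁ = 4.41 (given).
Conjugate-depth relation: y₂/y₁ = ½[√(1 + 8Fr₁²) − 1] = ½[√156.6 − 1] = 5.76.
y₂ = 5.76 × 0.729 = 4.20 m.
Head loss: ΔE = (y₂ − y₁)³/(4y₁y₂) = (4.20 − 0.729)³/(4×0.729×4.20) = 41.7/12.2 = 3.41 m.

ΔE = 3.41 m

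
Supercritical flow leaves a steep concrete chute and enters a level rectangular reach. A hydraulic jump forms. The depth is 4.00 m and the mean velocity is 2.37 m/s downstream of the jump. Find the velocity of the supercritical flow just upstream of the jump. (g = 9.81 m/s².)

V₁ = 10.2 m/s

Fr₂ = V₂/√(g·y₂) = 2.37/√(9.81×4.00) = 0.378.
From the momentum equation (using Fr₂), y₁/y₂ = ½[√(1 + 8Fr₂²) − 1] = ½[√2.145 − 1] = 0.232.
y₁ = 0.232 × 4.00 = 0.929 m.
V₁ = q/y₁ = 9.48/0.929 = 10.2 m/s.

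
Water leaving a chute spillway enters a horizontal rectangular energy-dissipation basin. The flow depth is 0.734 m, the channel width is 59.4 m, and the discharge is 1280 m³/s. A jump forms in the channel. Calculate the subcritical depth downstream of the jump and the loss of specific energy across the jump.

q = Q/b = 1280/59.4 = 21.5 m²/s; V₁ = q/y₁ = 29.4 m/s. Fr₁ = V₁/√(g·y₁) = 10.9.
Sequent-depth ratio: y₂/y₁ = ½[√(1 + 8Fr₁²) − 1] = ½[√958.6 − 1] = 15.0.
y₂ = 15.0 × 0.734 = 11.0 m.
Head loss: ΔE = (y₂ − y₁)³/(4y₁y₂) = (11.0 − 0.734)³/(4×0.734×11.0) = 1081/32.3 = 33.5 m.

y₂ = 11.0 m; ΔE = 33.5 m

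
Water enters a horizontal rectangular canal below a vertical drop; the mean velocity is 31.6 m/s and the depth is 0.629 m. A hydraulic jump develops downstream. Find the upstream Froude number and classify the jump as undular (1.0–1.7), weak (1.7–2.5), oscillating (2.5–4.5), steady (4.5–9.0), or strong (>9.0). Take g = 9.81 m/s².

Fr₁ = V₁/√(g·y₁) = 31.6/√(9.81×0.629) = 12.7.
Fr₁ = 12.7 lies in the strong range.

Fr₁ = 12.7; strong jump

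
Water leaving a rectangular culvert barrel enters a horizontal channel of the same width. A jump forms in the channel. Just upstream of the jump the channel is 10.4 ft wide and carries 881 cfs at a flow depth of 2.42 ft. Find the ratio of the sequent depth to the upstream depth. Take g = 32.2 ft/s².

q = Q/b = 881/10.4 = 84.7 ft²/s; V₁ = q/y₁ = 35.0 ft/s. Fr₁ = V₁/√(g·y₁) = 3.97.
By Bélanger, y₂/y₁ = ½[√(1 + 8Fr₁²) − 1] = ½[√126.8 − 1] = 5.13.

y₂/y₁ = 5.13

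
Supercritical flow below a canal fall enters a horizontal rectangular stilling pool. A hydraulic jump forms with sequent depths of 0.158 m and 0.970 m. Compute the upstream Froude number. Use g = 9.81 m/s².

Fr₁ = 4.68

For a rectangular channel the momentum equation gives q² = ½·g·y₁·y₂·(y₁ + y₂) = ½×9.81×0.158×0.970×1.13 = 0.848.
q = √0.848 = 0.921 m²/s.
V₁ = q/y₁ = 5.83 m/s; Fr₁ = V₁/√(g·y₁) = 4.68.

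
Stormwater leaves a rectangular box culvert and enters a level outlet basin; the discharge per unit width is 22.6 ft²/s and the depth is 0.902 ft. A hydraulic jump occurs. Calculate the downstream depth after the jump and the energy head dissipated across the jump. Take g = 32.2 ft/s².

V₁ = q/y₁ = 22.6/0.902 = 25.1 ft/s. Fr₁ = V₁/√(g·y₁) = 25.1/√(32.2×0.902) = 4.65.
From the momentum equation for a rectangular channel, y₂/y₁ = ½[√(1 + 8Fr₁²) − 1] = ½[√173.9 − 1] = 6.09.
y₂ = 6.09 × 0.902 = 5.50 ft.
Head loss: ΔE = (y₂ − y₁)³/(4y₁y₂) = (5.50 − 0.902)³/(4×0.902×5.50) = 97.0/19.8 = 4.89 ft.

y₂ = 5.50 ft; ΔE = 4.89 ft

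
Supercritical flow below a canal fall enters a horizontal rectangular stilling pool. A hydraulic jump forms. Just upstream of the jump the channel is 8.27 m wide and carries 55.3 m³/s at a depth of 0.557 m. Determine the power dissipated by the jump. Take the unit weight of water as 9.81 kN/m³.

q = Q/b = 55.3/8.27 = 6.69 m²/s; V₁ = q/y₁ = 12.0 m/s. Fr₁ = V₁/√(g·y₁) = 5.14.
Conjugate-depth relation: y₂/y₁ = ½[√(1 + 8Fr₁²) − 1] = ½[√212.0 − 1] = 6.78.
y₂ = 6.78 × 0.557 = 3.78 m.
Head loss: ΔE = (y₂ − y₁)³/(4y₁y₂) = (3.78 − 0.557)³/(4×0.557×3.78) = 33.4/8.41 = 3.97 m.
P = γ·Q·ΔE = 9.81 × 55.3 × 3.97 = 2152 kW.

P = 2152 kW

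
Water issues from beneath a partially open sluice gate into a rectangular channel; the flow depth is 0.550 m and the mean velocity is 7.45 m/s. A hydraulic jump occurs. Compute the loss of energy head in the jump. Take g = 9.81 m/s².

ΔE = 0.973 m

Fr₁ = V₁/√(g·y₁) = 7.45/√(9.81×0.550) = 3.21.
Sequent-depth ratio: y₂/y₁ = ½[√(1 + 8Fr₁²) − 1] = ½[√83.29 − 1] = 4.06.
y₂ = 4.06 × 0.550 = 2.23 m.
Head loss: ΔE = (y₂ − y₁)³/(4y₁y₂) = (2.23 − 0.550)³/(4×0.550×2.23) = 4.78/4.92 = 0.973 m.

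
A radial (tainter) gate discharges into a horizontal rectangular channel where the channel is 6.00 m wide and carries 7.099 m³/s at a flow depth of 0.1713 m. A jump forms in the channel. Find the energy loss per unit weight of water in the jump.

ΔE = 1.346 m

q = Q/b = 7.099/6.00 = 1.183 m²/s; V₁ = q/y₁ = 6.907 m/s. Fr₁ = V₁/√(g·y₁) = 5.328.
Conjugate-depth relation: y₂/y₁ = ½[√(1 + 8Fr₁²) − 1] = ½[√228.11 − 1] = 7.052.
y₂ = 7.052 × 0.1713 = 1.208 m.
Head loss: ΔE = (y₂ − y₁)³/(4y₁y₂) = (1.208 − 0.1713)³/(4×0.1713×1.208) = 1.114/0.8277 = 1.346 m.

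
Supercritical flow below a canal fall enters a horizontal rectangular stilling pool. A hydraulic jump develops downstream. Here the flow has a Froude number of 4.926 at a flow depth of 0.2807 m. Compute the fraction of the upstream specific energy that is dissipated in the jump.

ΔE/E₁ = 0.484 (48.4%)

Fr₁ = 4.926 (given).
Sequent-depth ratio: y₂/y₁ = ½[√(1 + 8Fr₁²) − 1] = ½[√195.12 − 1] = 6.484.
y₂ = 6.484 × 0.2807 = 1.820 m.
E₁ = y₁(1 + Fr₁²/2) = 0.2807×(1 + 4.926²/2) = 3.686 m. ΔE = (y₂ − y₁)³/(4y₁y₂) = 1.785 m. ΔE/E₁ = 1.785/3.686 = 0.484.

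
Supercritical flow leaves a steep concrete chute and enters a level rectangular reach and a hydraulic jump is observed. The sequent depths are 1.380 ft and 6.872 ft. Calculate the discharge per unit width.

For a rectangular channel the momentum equation gives q² = ½·g·y₁·y₂·(y₁ + y₂) = ½×32.2×1.380×6.872×8.252 = 1260.
q = √1260 = 35.50 ft²/s.

q = 35.50 ft²/s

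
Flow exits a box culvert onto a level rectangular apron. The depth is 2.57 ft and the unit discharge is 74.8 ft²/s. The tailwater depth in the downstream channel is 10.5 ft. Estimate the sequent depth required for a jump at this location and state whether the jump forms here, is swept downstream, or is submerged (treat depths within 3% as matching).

y₂ = 10.4 ft; the jump forms here

V₁ = q/y₁ = 74.8/2.57 = 29.1 ft/s. Fr₁ = V₁/√(g·y₁) = 29.1/√(32.2×2.57) = 3.20.
By Bélanger, y₂/y₁ = ½[√(1 + 8Fr₁²) − 1] = ½[√82.89 − 1] = 4.05.
y₂ = 4.05 × 2.57 = 10.4 ft.
Tailwater y_tw = 10.5 ft: y_tw ≈ y₂, so the jump forms here.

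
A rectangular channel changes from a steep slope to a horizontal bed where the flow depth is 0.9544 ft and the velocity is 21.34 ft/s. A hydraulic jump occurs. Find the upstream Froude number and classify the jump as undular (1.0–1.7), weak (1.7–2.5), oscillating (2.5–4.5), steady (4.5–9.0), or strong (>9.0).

Fr₁ = 3.849; oscillating jump

Fr₁ = V₁/√(g·y₁) = 21.34/√(32.2×0.9544) = 3.849.
Fr₁ = 3.849 lies in the oscillating range.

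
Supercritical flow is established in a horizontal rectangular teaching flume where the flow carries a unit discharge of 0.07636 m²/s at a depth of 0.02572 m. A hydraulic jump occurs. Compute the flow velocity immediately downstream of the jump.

V₁ = q/y₁ = 0.07636/0.02572 = 2.969 m/s. Fr₁ = V₁/√(g·y₁) = 2.969/√(9.81×0.02572) = 5.911.
Sequent-depth ratio: y₂/y₁ = ½[√(1 + 8Fr₁²) − 1] = ½[√280.47 − 1] = 7.874.
y₂ = 7.874 × 0.02572 = 0.2025 m.
V₂ = q/y₂ = 0.07636/0.2025 = 0.3771 m/s.

V₂ = 0.3771 m/s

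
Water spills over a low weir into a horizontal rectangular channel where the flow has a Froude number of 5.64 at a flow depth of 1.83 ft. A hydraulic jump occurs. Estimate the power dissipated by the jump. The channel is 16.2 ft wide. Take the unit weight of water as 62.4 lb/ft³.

P = 2433 hp

Fr₁ = 5.64 (given).
Conjugate-depth relation: y₂/y₁ = ½[√(1 + 8Fr₁²) − 1] = ½[√255.5 − 1] = 7.49.
y₂ = 7.49 × 1.83 = 13.7 ft.
V₁ = Fr₁·√(g·y₁) = 5.64×√(32.2×1.83) = 43.3 ft/s; q = V₁·y₁ = 79.2 ft²/s. V₂ = q/y₂ = 79.2/13.7 = 5.78 ft/s. E₁ = y₁ + V₁²/2g = 30.9 ft; E₂ = y₂ + V₂²/2g = 14.2 ft. ΔE = E₁ − E₂ = 16.7 ft.
Q = q·b = 79.2 × 16.2 = 1284 cfs. P = γ·Q·ΔE/550 = 62.4 × 1284 × 16.7 / 550 = 2433 hp.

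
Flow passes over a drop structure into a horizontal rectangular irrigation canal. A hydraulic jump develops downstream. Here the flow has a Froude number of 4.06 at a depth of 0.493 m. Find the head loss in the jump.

Fr₁ = 4.06 (given).
Conjugate-depth relation: y₂/y₁ = ½[√(1 + 8Fr₁²) − 1] = ½[√132.9 − 1] = 5.26.
y₂ = 5.26 × 0.493 = 2.59 m.
Head loss: ΔE = (y₂ − y₁)³/(4y₁y₂) = (2.59 − 0.493)³/(4×0.493×2.59) = 9.29/5.12 = 1.81 m.

ΔE = 1.81 m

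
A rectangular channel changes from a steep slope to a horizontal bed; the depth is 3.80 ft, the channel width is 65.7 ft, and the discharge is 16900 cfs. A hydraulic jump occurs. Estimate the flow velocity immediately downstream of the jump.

q = Q/b = 16900/65.7 = 257 ft²/s; V₁ = q/y₁ = 67.7 ft/s. Fr₁ = V₁/√(g·y₁) = 6.12.
Sequent-depth ratio: y₂/y₁ = ½[√(1 + 8Fr₁²) − 1] = ½[√300.6 − 1] = 8.17.
y₂ = 8.17 × 3.80 = 31.0 ft.
V₂ = q/y₂ = 257/31.0 = 8.29 ft/s.

V₂ = 8.29 ft/s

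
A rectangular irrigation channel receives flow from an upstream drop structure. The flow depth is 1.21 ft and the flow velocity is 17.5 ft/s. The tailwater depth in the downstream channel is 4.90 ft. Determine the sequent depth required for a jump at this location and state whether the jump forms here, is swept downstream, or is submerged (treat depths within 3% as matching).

y₂ = 4.23 ft; the jump is submerged

Fr₁ = V₁/√(g·y₁) = 17.5/√(32.2×1.21) = 2.80.
Conjugate-depth relation: y₂/y₁ = ½[√(1 + 8Fr₁²) − 1] = ½[√63.88 − 1] = 3.50.
y₂ = 3.50 × 1.21 = 4.23 ft.
Tailwater y_tw = 4.90 ft: y_tw > y₂, so the jump is submerged.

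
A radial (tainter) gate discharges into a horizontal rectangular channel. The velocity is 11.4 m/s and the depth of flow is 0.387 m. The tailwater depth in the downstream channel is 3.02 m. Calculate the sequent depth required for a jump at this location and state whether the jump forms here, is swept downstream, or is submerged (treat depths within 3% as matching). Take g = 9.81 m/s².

Fr₁ = V₁/√(g·y₁) = 11.4/√(9.81×0.387) = 5.85.
From the momentum equation for a rectangular channel, y₂/y₁ = ½[√(1 + 8Fr₁²) − 1] = ½[√274.9 − 1] = 7.79.
y₂ = 7.79 × 0.387 = 3.01 m.
Tailwater y_tw = 3.02 m: y_tw ≈ y₂, so the jump forms here.

y₂ = 3.01 m; the jump forms here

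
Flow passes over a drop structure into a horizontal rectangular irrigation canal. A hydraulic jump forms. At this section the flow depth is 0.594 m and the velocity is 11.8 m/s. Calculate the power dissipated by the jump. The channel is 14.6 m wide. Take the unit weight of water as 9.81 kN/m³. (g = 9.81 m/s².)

Fr₁ = V₁/√(g·y₁) = 11.8/√(9.81×0.594) = 4.89.
Bélanger equation: y₂/y₁ = ½[√(1 + 8Fr₁²) − 1] = ½[√192.2 − 1] = 6.43.
y₂ = 6.43 × 0.594 = 3.82 m.
q = V₁·y₁ = 11.8 × 0.594 = 7.01 m²/s. V₂ = q/y₂ = 7.01/3.82 = 1.83 m/s. E₁ = y₁ + V₁²/2g = 7.69 m; E₂ = y₂ + V₂²/2g = 3.99 m. ΔE = E₁ − E₂ = 3.70 m.
Q = q·b = 7.01 × 14.6 = 102 m³/s. P = γ·Q·ΔE = 9.81 × 102 × 3.70 = 3714 kW.

P = 3714 kW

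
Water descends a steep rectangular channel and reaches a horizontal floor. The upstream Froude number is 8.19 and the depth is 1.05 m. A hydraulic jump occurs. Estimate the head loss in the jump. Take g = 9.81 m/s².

ΔE = 24.3 m

Fr₁ = 8.19 (given).
From the momentum equation for a rectangular channel, y₂/y₁ = ½[√(1 + 8Fr₁²) − 1] = ½[√537.6 − 1] = 11.1.
y₂ = 11.1 × 1.05 = 11.6 m.
Head loss: ΔE = (y₂ − y₁)³/(4y₁y₂) = (11.6 − 1.05)³/(4×1.05×11.6) = 1190/48.9 = 24.3 m.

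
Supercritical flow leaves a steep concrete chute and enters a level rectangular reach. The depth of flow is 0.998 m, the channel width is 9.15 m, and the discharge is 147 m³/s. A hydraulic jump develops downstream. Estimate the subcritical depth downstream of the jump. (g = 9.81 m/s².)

y₂ = 6.78 m

q = Q/b = 147/9.15 = 16.1 m²/s; V₁ = q/y₁ = 16.1 m/s. Fr₁ = V₁/√(g·y₁) = 5.14.
Sequent-depth ratio: y₂/y₁ = ½[√(1 + 8Fr₁²) − 1] = ½[√212.7 − 1] = 6.79.
y₂ = 6.79 × 0.998 = 6.78 m.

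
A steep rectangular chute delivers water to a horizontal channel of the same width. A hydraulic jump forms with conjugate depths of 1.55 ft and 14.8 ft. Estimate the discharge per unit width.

For a rectangular channel the momentum equation gives q² = ½·g·y₁·y₂·(y₁ + y₂) = ½×32.2×1.55×14.8×16.4 = 6039.
q = √6039 = 77.7 ft²/s.

q = 77.7 ft²/s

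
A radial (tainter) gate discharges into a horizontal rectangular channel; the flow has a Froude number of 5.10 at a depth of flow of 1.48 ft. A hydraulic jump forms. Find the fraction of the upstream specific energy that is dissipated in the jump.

ΔE/E₁ = 0.499 (49.9%)

Fr₁ = 5.10 (given).
Conjugate-depth relation: y₂/y₁ = ½[√(1 + 8Fr₁²) − 1] = ½[√209.1 − 1] = 6.73.
y₂ = 6.73 × 1.48 = 9.96 ft.
E₁ = y₁(1 + Fr₁²/2) = 1.48×(1 + 5.10²/2) = 20.7 ft. ΔE = (y₂ − y₁)³/(4y₁y₂) = 10.3 ft. ΔE/E₁ = 10.3/20.7 = 0.499.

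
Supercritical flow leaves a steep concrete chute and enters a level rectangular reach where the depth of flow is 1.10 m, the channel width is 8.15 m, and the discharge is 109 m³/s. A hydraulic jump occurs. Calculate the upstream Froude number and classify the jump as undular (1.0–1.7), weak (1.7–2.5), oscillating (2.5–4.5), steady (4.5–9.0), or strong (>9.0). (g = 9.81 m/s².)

q = Q/b = 109/8.15 = 13.4 m²/s; V₁ = q/y₁ = 12.2 m/s. Fr₁ = V₁/√(g·y₁) = 3.70.
Fr₁ = 3.70 lies in the oscillating range.

Fr₁ = 3.70; oscillating jump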